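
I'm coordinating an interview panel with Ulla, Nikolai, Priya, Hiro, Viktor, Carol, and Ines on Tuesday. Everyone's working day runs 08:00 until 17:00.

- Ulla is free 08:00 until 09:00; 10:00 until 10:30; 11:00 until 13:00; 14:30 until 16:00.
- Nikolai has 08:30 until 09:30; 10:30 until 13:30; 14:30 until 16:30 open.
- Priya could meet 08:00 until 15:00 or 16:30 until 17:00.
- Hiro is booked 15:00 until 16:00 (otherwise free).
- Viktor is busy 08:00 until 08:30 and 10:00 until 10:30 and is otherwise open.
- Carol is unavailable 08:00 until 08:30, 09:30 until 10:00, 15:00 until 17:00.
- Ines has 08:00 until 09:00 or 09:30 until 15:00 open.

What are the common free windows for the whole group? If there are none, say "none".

08:30-09:00, 11:00-13:00, 14:30-15:00

Ulla free: 08:00-09:00, 10:00-10:30, 11:00-13:00, 14:30-16:00.
Nikolai free: 08:30-09:30, 10:30-13:30, 14:30-16:30.
Priya free: 08:00-15:00, 16:30-17:00.
Hiro free: 08:00-15:00, 16:00-17:00 (invert busy blocks within the working day).
Viktor free: 08:30-10:00, 10:30-17:00 (invert busy blocks within the working day).
Carol free: 08:30-09:30, 10:00-15:00 (invert busy blocks within the working day).
Ines free: 08:00-09:00, 09:30-15:00.
Ulla ∩ Nikolai: 08:30-09:00, 11:00-13:00, 14:30-16:00.
Ulla ∩ Nikolai ∩ Priya: 08:30-09:00, 11:00-13:00, 14:30-15:00.
Ulla ∩ Nikolai ∩ Priya ∩ Hiro: 08:30-09:00, 11:00-13:00, 14:30-15:00.
Ulla ∩ Nikolai ∩ Priya ∩ Hiro ∩ Viktor: 08:30-09:00, 11:00-13:00, 14:30-15:00.
Ulla ∩ Nikolai ∩ Priya ∩ Hiro ∩ Viktor ∩ Carol: 08:30-09:00, 11:00-13:00, 14:30-15:00.
Ulla ∩ Nikolai ∩ Priya ∩ Hiro ∩ Viktor ∩ Carol ∩ Ines: 08:30-09:00, 11:00-13:00, 14:30-15:00.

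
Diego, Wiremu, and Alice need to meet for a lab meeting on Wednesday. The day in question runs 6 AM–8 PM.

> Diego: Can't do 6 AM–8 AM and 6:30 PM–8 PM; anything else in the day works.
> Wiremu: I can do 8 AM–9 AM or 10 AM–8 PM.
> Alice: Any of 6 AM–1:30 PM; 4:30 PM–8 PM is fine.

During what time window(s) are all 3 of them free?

08:00-09:00, 10:00-13:30, 16:30-18:30

Diego free: 08:00-18:30 (invert busy blocks within the working day).
Wiremu free: 08:00-09:00, 10:00-20:00.
Alice free: 06:00-13:30, 16:30-20:00.
Diego ∩ Wiremu: 08:00-09:00, 10:00-18:30.
Diego ∩ Wiremu ∩ Alice: 08:00-09:00, 10:00-13:30, 16:30-18:30.
So the common availability across everyone is 08:00-09:00, 10:00-13:30, 16:30-18:30.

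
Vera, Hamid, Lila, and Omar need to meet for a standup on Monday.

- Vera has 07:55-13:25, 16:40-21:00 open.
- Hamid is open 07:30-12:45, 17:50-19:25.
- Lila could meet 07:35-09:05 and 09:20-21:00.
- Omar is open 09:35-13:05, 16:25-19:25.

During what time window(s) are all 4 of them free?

Vera ∩ Hamid: 07:55-12:45, 17:50-19:25.
Vera ∩ Hamid ∩ Lila: 07:55-09:05, 09:20-12:45, 17:50-19:25.
Vera ∩ Hamid ∩ Lila ∩ Omar: 09:35-12:45, 17:50-19:25.

09:35-12:45, 17:50-19:25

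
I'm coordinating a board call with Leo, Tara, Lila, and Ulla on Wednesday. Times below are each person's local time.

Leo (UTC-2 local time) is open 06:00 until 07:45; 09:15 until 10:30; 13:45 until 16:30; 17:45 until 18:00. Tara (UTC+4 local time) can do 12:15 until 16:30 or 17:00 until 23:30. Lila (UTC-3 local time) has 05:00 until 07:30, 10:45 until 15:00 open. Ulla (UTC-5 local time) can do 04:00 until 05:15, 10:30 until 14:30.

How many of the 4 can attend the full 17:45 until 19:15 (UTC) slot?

Leo in UTC: 08:00-09:45, 11:15-12:30, 15:45-18:30, 19:45-20:00 (add 2h to convert from UTC-2).
Tara in UTC: 08:15-12:30, 13:00-19:30 (subtract 4h to convert from UTC+4).
Lila in UTC: 08:00-10:30, 13:45-18:00 (add 3h to convert from UTC-3).
Ulla in UTC: 09:00-10:15, 15:30-19:30 (add 5h to convert from UTC-5).
Tara and Ulla can make the full 17:45-19:15 slot — that's 2.

2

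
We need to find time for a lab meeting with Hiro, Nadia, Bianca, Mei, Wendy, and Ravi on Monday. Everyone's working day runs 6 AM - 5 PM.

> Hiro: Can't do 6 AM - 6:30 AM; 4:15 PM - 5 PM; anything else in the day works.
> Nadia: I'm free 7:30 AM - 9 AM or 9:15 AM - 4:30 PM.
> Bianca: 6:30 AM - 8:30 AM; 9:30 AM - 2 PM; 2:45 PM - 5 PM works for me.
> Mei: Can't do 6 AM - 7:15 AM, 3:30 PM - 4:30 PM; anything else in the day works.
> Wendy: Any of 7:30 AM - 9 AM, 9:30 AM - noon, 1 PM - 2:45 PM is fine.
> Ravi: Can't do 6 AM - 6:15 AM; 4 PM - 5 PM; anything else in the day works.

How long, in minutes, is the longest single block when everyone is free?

Hiro free: 06:30-16:15 (invert busy blocks within the working day).
Nadia free: 07:30-09:00, 09:15-16:30.
Bianca free: 06:30-08:30, 09:30-14:00, 14:45-17:00.
Mei free: 07:15-15:30, 16:30-17:00 (invert busy blocks within the working day).
Wendy free: 07:30-09:00, 09:30-12:00, 13:00-14:45.
Ravi free: 06:15-16:00 (invert busy blocks within the working day).
Hiro ∩ Nadia: 07:30-09:00, 09:15-16:15.
Hiro ∩ Nadia ∩ Bianca: 07:30-08:30, 09:30-14:00, 14:45-16:15.
Hiro ∩ Nadia ∩ Bianca ∩ Mei: 07:30-08:30, 09:30-14:00, 14:45-15:30.
Hiro ∩ Nadia ∩ Bianca ∩ Mei ∩ Wendy: 07:30-08:30, 09:30-12:00, 13:00-14:00.
Hiro ∩ Nadia ∩ Bianca ∩ Mei ∩ Wendy ∩ Ravi: 07:30-08:30, 09:30-12:00, 13:00-14:00.
The longest is 09:30-12:00 at 150 minutes.

150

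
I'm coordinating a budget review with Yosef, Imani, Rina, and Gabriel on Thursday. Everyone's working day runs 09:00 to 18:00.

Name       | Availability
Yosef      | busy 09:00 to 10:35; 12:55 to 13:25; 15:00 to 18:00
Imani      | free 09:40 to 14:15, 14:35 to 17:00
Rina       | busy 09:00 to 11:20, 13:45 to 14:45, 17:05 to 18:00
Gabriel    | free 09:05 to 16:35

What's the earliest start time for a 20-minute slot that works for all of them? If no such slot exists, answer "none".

Yosef free: 10:35-12:55, 13:25-15:00 (invert busy blocks within the working day).
Imani free: 09:40-14:15, 14:35-17:00.
Rina free: 11:20-13:45, 14:45-17:05 (invert busy blocks within the working day).
Gabriel free: 09:05-16:35.
Yosef ∩ Imani: 10:35-12:55, 13:25-14:15, 14:35-15:00.
Yosef ∩ Imani ∩ Rina: 11:20-12:55, 13:25-13:45, 14:45-15:00.
Yosef ∩ Imani ∩ Rina ∩ Gabriel: 11:20-12:55, 13:25-13:45, 14:45-15:00.
So the common availability across everyone is 11:20-12:55, 13:25-13:45, 14:45-15:00.
The first common window of at least 20 minutes is 11:20-12:55, so the earliest start is 11:20.

11:20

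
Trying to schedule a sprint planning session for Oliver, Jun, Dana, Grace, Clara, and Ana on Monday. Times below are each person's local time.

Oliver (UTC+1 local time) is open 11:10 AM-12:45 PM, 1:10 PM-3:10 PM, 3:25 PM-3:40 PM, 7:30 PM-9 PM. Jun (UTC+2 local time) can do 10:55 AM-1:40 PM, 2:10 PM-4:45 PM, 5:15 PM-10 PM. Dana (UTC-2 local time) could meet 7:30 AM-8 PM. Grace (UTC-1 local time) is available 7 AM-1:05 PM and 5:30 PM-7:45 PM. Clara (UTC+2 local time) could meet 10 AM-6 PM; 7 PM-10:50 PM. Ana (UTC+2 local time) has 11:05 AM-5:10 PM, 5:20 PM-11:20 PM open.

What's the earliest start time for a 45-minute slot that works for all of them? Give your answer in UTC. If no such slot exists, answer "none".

10:10

Oliver in UTC: 10:10-11:45, 12:10-14:10, 14:25-14:40, 18:30-20:00 (subtract 1h to convert from UTC+1).
Jun in UTC: 08:55-11:40, 12:10-14:45, 15:15-20:00 (subtract 2h to convert from UTC+2).
Dana in UTC: 09:30-22:00 (add 2h to convert from UTC-2).
Grace in UTC: 08:00-14:05, 18:30-20:45 (add 1h to convert from UTC-1).
Clara in UTC: 08:00-16:00, 17:00-20:50 (subtract 2h to convert from UTC+2).
Ana in UTC: 09:05-15:10, 15:20-21:20 (subtract 2h to convert from UTC+2).
Oliver ∩ Jun: 10:10-11:40, 12:10-14:10, 14:25-14:40, 18:30-20:00.
Oliver ∩ Jun ∩ Dana: 10:10-11:40, 12:10-14:10, 14:25-14:40, 18:30-20:00.
Oliver ∩ Jun ∩ Dana ∩ Grace: 10:10-11:40, 12:10-14:05, 18:30-20:00.
Oliver ∩ Jun ∩ Dana ∩ Grace ∩ Clara: 10:10-11:40, 12:10-14:05, 18:30-20:00.
Oliver ∩ Jun ∩ Dana ∩ Grace ∩ Clara ∩ Ana: 10:10-11:40, 12:10-14:05, 18:30-20:00.
The first common window of at least 45 minutes is 10:10-11:40, so the earliest start is 10:10.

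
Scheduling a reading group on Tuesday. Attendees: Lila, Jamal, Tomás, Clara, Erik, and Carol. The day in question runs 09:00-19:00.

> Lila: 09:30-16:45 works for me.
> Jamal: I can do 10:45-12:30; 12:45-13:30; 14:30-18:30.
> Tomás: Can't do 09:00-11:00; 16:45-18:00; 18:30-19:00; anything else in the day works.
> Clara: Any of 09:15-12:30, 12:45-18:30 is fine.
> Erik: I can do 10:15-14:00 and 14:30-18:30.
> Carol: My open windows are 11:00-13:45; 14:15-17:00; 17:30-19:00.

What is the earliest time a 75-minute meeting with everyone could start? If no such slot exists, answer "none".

Lila free: 09:30-16:45.
Jamal free: 10:45-12:30, 12:45-13:30, 14:30-18:30.
Tomás free: 11:00-16:45, 18:00-18:30 (invert busy blocks within the working day).
Clara free: 09:15-12:30, 12:45-18:30.
Erik free: 10:15-14:00, 14:30-18:30.
Carol free: 11:00-13:45, 14:15-17:00, 17:30-19:00.
Lila ∩ Jamal: 10:45-12:30, 12:45-13:30, 14:30-16:45.
Lila ∩ Jamal ∩ Tomás: 11:00-12:30, 12:45-13:30, 14:30-16:45.
Lila ∩ Jamal ∩ Tomás ∩ Clara: 11:00-12:30, 12:45-13:30, 14:30-16:45.
Lila ∩ Jamal ∩ Tomás ∩ Clara ∩ Erik: 11:00-12:30, 12:45-13:30, 14:30-16:45.
Lila ∩ Jamal ∩ Tomás ∩ Clara ∩ Erik ∩ Carol: 11:00-12:30, 12:45-13:30, 14:30-16:45.
So the common availability across everyone is 11:00-12:30, 12:45-13:30, 14:30-16:45.
The first common window of at least 75 minutes is 11:00-12:30, so the earliest start is 11:00.

11:00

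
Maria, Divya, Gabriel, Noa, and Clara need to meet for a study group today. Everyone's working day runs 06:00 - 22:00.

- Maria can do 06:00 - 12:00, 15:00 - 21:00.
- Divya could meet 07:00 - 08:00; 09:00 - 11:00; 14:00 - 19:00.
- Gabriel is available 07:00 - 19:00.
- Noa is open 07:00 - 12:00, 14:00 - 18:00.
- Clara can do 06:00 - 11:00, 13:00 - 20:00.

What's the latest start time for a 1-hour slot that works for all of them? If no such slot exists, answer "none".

17:00

Maria ∩ Divya: 07:00-08:00, 09:00-11:00, 15:00-19:00.
Maria ∩ Divya ∩ Gabriel: 07:00-08:00, 09:00-11:00, 15:00-19:00.
Maria ∩ Divya ∩ Gabriel ∩ Noa: 07:00-08:00, 09:00-11:00, 15:00-18:00.
Maria ∩ Divya ∩ Gabriel ∩ Noa ∩ Clara: 07:00-08:00, 09:00-11:00, 15:00-18:00.
The last common window of at least 60 minutes is 15:00-18:00; a 60-minute meeting can start as late as 17:00 and still end by 18:00.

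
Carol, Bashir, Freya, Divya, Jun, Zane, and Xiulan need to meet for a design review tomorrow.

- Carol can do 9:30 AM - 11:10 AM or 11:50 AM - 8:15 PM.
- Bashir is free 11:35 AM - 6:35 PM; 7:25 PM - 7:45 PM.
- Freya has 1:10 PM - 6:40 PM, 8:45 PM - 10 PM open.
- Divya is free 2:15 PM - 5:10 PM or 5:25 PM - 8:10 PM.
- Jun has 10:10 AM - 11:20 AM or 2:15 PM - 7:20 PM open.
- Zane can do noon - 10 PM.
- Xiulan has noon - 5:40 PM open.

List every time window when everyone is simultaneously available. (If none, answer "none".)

14:15-17:10, 17:25-17:40

Carol ∩ Bashir: 11:50-18:35, 19:25-19:45.
Carol ∩ Bashir ∩ Freya: 13:10-18:35.
Carol ∩ Bashir ∩ Freya ∩ Divya: 14:15-17:10, 17:25-18:35.
Carol ∩ Bashir ∩ Freya ∩ Divya ∩ Jun: 14:15-17:10, 17:25-18:35.
Carol ∩ Bashir ∩ Freya ∩ Divya ∩ Jun ∩ Zane: 14:15-17:10, 17:25-18:35.
Carol ∩ Bashir ∩ Freya ∩ Divya ∩ Jun ∩ Zane ∩ Xiulan: 14:15-17:10, 17:25-17:40.
Those are the intersection windows.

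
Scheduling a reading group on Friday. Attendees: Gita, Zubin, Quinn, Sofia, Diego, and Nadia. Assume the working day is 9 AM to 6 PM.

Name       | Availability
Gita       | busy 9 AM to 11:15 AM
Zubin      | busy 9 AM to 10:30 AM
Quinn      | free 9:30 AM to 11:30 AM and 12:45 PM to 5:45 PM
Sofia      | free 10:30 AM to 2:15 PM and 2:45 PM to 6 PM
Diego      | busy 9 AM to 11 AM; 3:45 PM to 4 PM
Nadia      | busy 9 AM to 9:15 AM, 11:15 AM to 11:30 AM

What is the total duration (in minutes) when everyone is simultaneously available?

Gita free: 11:15-18:00 (invert busy blocks within the working day).
Zubin free: 10:30-18:00 (invert busy blocks within the working day).
Quinn free: 09:30-11:30, 12:45-17:45.
Sofia free: 10:30-14:15, 14:45-18:00.
Diego free: 11:00-15:45, 16:00-18:00 (invert busy blocks within the working day).
Nadia free: 09:15-11:15, 11:30-18:00 (invert busy blocks within the working day).
Gita ∩ Zubin: 11:15-18:00.
Gita ∩ Zubin ∩ Quinn: 11:15-11:30, 12:45-17:45.
Gita ∩ Zubin ∩ Quinn ∩ Sofia: 11:15-11:30, 12:45-14:15, 14:45-17:45.
Gita ∩ Zubin ∩ Quinn ∩ Sofia ∩ Diego: 11:15-11:30, 12:45-14:15, 14:45-15:45, 16:00-17:45.
Gita ∩ Zubin ∩ Quinn ∩ Sofia ∩ Diego ∩ Nadia: 12:45-14:15, 14:45-15:45, 16:00-17:45.
So the common availability across everyone is 12:45-14:15, 14:45-15:45, 16:00-17:45.
Summing the common windows: 90 + 60 + 105 = 255 minutes.

255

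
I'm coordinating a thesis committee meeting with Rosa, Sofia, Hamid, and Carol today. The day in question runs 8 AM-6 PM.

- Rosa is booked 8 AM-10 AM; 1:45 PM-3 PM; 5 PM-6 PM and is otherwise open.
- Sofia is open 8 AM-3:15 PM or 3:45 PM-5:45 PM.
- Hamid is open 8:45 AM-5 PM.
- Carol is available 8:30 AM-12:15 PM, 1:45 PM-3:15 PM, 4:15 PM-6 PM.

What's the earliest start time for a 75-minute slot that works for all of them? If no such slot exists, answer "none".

10:00

Rosa free: 10:00-13:45, 15:00-17:00 (invert busy blocks within the working day).
Sofia free: 08:00-15:15, 15:45-17:45.
Hamid free: 08:45-17:00.
Carol free: 08:30-12:15, 13:45-15:15, 16:15-18:00.
Rosa ∩ Sofia: 10:00-13:45, 15:00-15:15, 15:45-17:00.
Rosa ∩ Sofia ∩ Hamid: 10:00-13:45, 15:00-15:15, 15:45-17:00.
Rosa ∩ Sofia ∩ Hamid ∩ Carol: 10:00-12:15, 15:00-15:15, 16:15-17:00.
So the common availability across everyone is 10:00-12:15, 15:00-15:15, 16:15-17:00.
The first common window of at least 75 minutes is 10:00-12:15, so the earliest start is 10:00.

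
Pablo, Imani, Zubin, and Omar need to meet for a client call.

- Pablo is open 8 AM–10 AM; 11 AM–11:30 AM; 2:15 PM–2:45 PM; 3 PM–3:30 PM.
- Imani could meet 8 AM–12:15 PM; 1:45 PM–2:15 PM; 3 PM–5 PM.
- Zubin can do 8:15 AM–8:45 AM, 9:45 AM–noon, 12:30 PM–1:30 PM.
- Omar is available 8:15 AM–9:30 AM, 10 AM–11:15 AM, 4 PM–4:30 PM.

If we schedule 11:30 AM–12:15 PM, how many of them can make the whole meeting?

Imani can make the full 11:30-12:15 slot — that's 1.

1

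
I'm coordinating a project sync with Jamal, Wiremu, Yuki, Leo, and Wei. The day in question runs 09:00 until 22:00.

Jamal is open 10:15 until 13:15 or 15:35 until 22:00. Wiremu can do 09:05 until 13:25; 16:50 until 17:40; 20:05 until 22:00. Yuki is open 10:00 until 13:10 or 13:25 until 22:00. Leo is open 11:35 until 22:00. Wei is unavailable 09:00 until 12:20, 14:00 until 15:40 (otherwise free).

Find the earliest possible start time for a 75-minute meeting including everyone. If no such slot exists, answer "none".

20:05

Jamal free: 10:15-13:15, 15:35-22:00.
Wiremu free: 09:05-13:25, 16:50-17:40, 20:05-22:00.
Yuki free: 10:00-13:10, 13:25-22:00.
Leo free: 11:35-22:00.
Wei free: 12:20-14:00, 15:40-22:00 (invert busy blocks within the working day).
Jamal ∩ Wiremu: 10:15-13:15, 16:50-17:40, 20:05-22:00.
Jamal ∩ Wiremu ∩ Yuki: 10:15-13:10, 16:50-17:40, 20:05-22:00.
Jamal ∩ Wiremu ∩ Yuki ∩ Leo: 11:35-13:10, 16:50-17:40, 20:05-22:00.
Jamal ∩ Wiremu ∩ Yuki ∩ Leo ∩ Wei: 12:20-13:10, 16:50-17:40, 20:05-22:00.
The first common window of at least 75 minutes is 20:05-22:00, so the earliest start is 20:05.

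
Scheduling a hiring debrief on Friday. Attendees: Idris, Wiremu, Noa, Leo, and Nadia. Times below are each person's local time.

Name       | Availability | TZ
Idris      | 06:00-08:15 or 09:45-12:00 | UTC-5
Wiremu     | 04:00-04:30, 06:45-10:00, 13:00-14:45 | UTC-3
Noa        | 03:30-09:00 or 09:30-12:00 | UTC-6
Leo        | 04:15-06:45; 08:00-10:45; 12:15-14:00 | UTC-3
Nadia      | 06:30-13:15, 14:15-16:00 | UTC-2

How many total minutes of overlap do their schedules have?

Idris in UTC: 11:00-13:15, 14:45-17:00 (add 5h to convert from UTC-5).
Wiremu in UTC: 07:00-07:30, 09:45-13:00, 16:00-17:45 (add 3h to convert from UTC-3).
Noa in UTC: 09:30-15:00, 15:30-18:00 (add 6h to convert from UTC-6).
Leo in UTC: 07:15-09:45, 11:00-13:45, 15:15-17:00 (add 3h to convert from UTC-3).
Nadia in UTC: 08:30-15:15, 16:15-18:00 (add 2h to convert from UTC-2).
Idris ∩ Wiremu: 11:00-13:00, 16:00-17:00.
Idris ∩ Wiremu ∩ Noa: 11:00-13:00, 16:00-17:00.
Idris ∩ Wiremu ∩ Noa ∩ Leo: 11:00-13:00, 16:00-17:00.
Idris ∩ Wiremu ∩ Noa ∩ Leo ∩ Nadia: 11:00-13:00, 16:15-17:00.
Those are the intersection windows.
Summing the common windows: 120 + 45 = 165 minutes.

165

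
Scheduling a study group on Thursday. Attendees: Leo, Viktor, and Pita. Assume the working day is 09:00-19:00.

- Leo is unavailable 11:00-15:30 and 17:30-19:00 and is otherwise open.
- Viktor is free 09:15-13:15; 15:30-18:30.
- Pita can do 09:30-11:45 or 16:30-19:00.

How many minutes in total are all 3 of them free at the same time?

150

Leo free: 09:00-11:00, 15:30-17:30 (invert busy blocks within the working day).
Viktor free: 09:15-13:15, 15:30-18:30.
Pita free: 09:30-11:45, 16:30-19:00.
Leo ∩ Viktor: 09:15-11:00, 15:30-17:30.
Leo ∩ Viktor ∩ Pita: 09:30-11:00, 16:30-17:30.
Summing the common windows: 90 + 60 = 150 minutes.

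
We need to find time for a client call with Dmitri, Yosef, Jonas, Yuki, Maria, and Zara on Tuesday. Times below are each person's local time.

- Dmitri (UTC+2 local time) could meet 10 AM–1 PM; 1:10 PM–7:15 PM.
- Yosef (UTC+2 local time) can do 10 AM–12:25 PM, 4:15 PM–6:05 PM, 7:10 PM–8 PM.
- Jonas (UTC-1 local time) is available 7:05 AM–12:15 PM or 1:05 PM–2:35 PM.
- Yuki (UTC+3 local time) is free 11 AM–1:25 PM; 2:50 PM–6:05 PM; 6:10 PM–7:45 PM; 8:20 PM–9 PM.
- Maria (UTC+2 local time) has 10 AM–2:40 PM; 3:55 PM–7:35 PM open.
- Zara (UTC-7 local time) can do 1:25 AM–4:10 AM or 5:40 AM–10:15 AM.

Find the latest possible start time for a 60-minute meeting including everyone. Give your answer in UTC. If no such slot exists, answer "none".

09:25

Dmitri in UTC: 08:00-11:00, 11:10-17:15 (subtract 2h to convert from UTC+2).
Yosef in UTC: 08:00-10:25, 14:15-16:05, 17:10-18:00 (subtract 2h to convert from UTC+2).
Jonas in UTC: 08:05-13:15, 14:05-15:35 (add 1h to convert from UTC-1).
Yuki in UTC: 08:00-10:25, 11:50-15:05, 15:10-16:45, 17:20-18:00 (subtract 3h to convert from UTC+3).
Maria in UTC: 08:00-12:40, 13:55-17:35 (subtract 2h to convert from UTC+2).
Zara in UTC: 08:25-11:10, 12:40-17:15 (add 7h to convert from UTC-7).
Dmitri ∩ Yosef: 08:00-10:25, 14:15-16:05, 17:10-17:15.
Dmitri ∩ Yosef ∩ Jonas: 08:05-10:25, 14:15-15:35.
Dmitri ∩ Yosef ∩ Jonas ∩ Yuki: 08:05-10:25, 14:15-15:05, 15:10-15:35.
Dmitri ∩ Yosef ∩ Jonas ∩ Yuki ∩ Maria: 08:05-10:25, 14:15-15:05, 15:10-15:35.
Dmitri ∩ Yosef ∩ Jonas ∩ Yuki ∩ Maria ∩ Zara: 08:25-10:25, 14:15-15:05, 15:10-15:35.
Those are the intersection windows.
The last common window of at least 60 minutes is 08:25-10:25; a 60-minute meeting can start as late as 09:25 and still end by 10:25.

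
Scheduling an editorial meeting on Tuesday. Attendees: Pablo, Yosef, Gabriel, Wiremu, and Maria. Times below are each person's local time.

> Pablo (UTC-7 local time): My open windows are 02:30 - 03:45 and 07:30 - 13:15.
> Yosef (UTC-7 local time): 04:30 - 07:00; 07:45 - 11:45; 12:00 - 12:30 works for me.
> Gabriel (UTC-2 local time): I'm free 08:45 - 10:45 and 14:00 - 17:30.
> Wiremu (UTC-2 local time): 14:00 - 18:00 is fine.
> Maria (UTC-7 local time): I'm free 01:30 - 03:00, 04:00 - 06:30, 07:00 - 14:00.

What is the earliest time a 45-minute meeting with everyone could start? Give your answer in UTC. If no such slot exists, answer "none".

16:00

Pablo in UTC: 09:30-10:45, 14:30-20:15 (add 7h to convert from UTC-7).
Yosef in UTC: 11:30-14:00, 14:45-18:45, 19:00-19:30 (add 7h to convert from UTC-7).
Gabriel in UTC: 10:45-12:45, 16:00-19:30 (add 2h to convert from UTC-2).
Wiremu in UTC: 16:00-20:00 (add 2h to convert from UTC-2).
Maria in UTC: 08:30-10:00, 11:00-13:30, 14:00-21:00 (add 7h to convert from UTC-7).
Pablo ∩ Yosef: 14:45-18:45, 19:00-19:30.
Pablo ∩ Yosef ∩ Gabriel: 16:00-18:45, 19:00-19:30.
Pablo ∩ Yosef ∩ Gabriel ∩ Wiremu: 16:00-18:45, 19:00-19:30.
Pablo ∩ Yosef ∩ Gabriel ∩ Wiremu ∩ Maria: 16:00-18:45, 19:00-19:30.
Those are the intersection windows.
The first common window of at least 45 minutes is 16:00-18:45, so the earliest start is 16:00.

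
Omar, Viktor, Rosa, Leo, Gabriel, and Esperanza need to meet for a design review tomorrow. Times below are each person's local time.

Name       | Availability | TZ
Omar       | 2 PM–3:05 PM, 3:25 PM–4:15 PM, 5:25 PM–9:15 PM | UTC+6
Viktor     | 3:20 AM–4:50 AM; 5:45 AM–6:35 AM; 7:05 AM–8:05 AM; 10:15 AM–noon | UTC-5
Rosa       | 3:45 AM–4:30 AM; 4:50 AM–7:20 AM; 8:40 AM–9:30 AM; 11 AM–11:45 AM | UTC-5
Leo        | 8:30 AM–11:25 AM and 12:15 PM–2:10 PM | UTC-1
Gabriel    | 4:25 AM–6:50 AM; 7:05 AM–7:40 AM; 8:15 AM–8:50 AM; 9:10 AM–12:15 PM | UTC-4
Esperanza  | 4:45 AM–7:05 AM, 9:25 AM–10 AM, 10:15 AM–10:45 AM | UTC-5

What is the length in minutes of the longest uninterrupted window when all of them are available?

10

Omar in UTC: 08:00-09:05, 09:25-10:15, 11:25-15:15 (subtract 6h to convert from UTC+6).
Viktor in UTC: 08:20-09:50, 10:45-11:35, 12:05-13:05, 15:15-17:00 (add 5h to convert from UTC-5).
Rosa in UTC: 08:45-09:30, 09:50-12:20, 13:40-14:30, 16:00-16:45 (add 5h to convert from UTC-5).
Leo in UTC: 09:30-12:25, 13:15-15:10 (add 1h to convert from UTC-1).
Gabriel in UTC: 08:25-10:50, 11:05-11:40, 12:15-12:50, 13:10-16:15 (add 4h to convert from UTC-4).
Esperanza in UTC: 09:45-12:05, 14:25-15:00, 15:15-15:45 (add 5h to convert from UTC-5).
Omar ∩ Viktor: 08:20-09:05, 09:25-09:50, 11:25-11:35, 12:05-13:05.
Omar ∩ Viktor ∩ Rosa: 08:45-09:05, 09:25-09:30, 11:25-11:35, 12:05-12:20.
Omar ∩ Viktor ∩ Rosa ∩ Leo: 11:25-11:35, 12:05-12:20.
Omar ∩ Viktor ∩ Rosa ∩ Leo ∩ Gabriel: 11:25-11:35, 12:15-12:20.
Omar ∩ Viktor ∩ Rosa ∩ Leo ∩ Gabriel ∩ Esperanza: 11:25-11:35.
Those are the intersection windows.
The longest is 11:25-11:35 at 10 minutes.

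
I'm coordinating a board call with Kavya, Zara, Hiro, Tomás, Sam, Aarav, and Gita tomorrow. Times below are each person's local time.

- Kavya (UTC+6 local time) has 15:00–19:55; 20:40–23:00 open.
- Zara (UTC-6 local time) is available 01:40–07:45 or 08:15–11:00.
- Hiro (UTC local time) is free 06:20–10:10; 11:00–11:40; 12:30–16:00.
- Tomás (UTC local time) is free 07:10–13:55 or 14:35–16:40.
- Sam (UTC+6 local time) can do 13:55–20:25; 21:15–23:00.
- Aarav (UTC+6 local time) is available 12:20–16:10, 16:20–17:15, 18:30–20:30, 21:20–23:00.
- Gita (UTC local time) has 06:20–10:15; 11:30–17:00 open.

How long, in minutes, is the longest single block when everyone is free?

75

Kavya in UTC: 09:00-13:55, 14:40-17:00 (subtract 6h to convert from UTC+6).
Zara in UTC: 07:40-13:45, 14:15-17:00 (add 6h to convert from UTC-6).
Hiro in UTC: 06:20-10:10, 11:00-11:40, 12:30-16:00.
Tomás in UTC: 07:10-13:55, 14:35-16:40.
Sam in UTC: 07:55-14:25, 15:15-17:00 (subtract 6h to convert from UTC+6).
Aarav in UTC: 06:20-10:10, 10:20-11:15, 12:30-14:30, 15:20-17:00 (subtract 6h to convert from UTC+6).
Gita in UTC: 06:20-10:15, 11:30-17:00.
Kavya ∩ Zara: 09:00-13:45, 14:40-17:00.
Kavya ∩ Zara ∩ Hiro: 09:00-10:10, 11:00-11:40, 12:30-13:45, 14:40-16:00.
Kavya ∩ Zara ∩ Hiro ∩ Tomás: 09:00-10:10, 11:00-11:40, 12:30-13:45, 14:40-16:00.
Kavya ∩ Zara ∩ Hiro ∩ Tomás ∩ Sam: 09:00-10:10, 11:00-11:40, 12:30-13:45, 15:15-16:00.
Kavya ∩ Zara ∩ Hiro ∩ Tomás ∩ Sam ∩ Aarav: 09:00-10:10, 11:00-11:15, 12:30-13:45, 15:20-16:00.
Kavya ∩ Zara ∩ Hiro ∩ Tomás ∩ Sam ∩ Aarav ∩ Gita: 09:00-10:10, 12:30-13:45, 15:20-16:00.
The longest is 12:30-13:45 at 75 minutes.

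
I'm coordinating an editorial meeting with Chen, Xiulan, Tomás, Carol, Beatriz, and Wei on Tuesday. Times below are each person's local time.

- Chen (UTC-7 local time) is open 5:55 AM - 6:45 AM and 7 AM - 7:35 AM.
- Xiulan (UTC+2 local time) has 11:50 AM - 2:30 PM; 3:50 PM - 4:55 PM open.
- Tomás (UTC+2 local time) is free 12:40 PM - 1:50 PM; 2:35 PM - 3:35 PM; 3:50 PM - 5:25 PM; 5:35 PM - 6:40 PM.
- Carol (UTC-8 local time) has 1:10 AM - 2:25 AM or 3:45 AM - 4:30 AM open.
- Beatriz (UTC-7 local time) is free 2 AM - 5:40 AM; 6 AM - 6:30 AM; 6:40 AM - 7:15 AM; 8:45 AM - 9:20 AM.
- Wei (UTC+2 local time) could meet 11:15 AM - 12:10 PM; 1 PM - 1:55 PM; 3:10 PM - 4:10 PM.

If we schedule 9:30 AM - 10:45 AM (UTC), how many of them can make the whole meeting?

1

Chen in UTC: 12:55-13:45, 14:00-14:35 (add 7h to convert from UTC-7).
Xiulan in UTC: 09:50-12:30, 13:50-14:55 (subtract 2h to convert from UTC+2).
Tomás in UTC: 10:40-11:50, 12:35-13:35, 13:50-15:25, 15:35-16:40 (subtract 2h to convert from UTC+2).
Carol in UTC: 09:10-10:25, 11:45-12:30 (add 8h to convert from UTC-8).
Beatriz in UTC: 09:00-12:40, 13:00-13:30, 13:40-14:15, 15:45-16:20 (add 7h to convert from UTC-7).
Wei in UTC: 09:15-10:10, 11:00-11:55, 13:10-14:10 (subtract 2h to convert from UTC+2).
Beatriz can make the full 09:30-10:45 slot — that's 1.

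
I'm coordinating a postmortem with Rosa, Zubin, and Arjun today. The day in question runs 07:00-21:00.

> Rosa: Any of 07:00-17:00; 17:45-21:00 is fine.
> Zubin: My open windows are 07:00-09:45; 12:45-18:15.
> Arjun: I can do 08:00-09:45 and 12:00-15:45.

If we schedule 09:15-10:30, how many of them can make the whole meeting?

1

Rosa can make the full 09:15-10:30 slot — that's 1.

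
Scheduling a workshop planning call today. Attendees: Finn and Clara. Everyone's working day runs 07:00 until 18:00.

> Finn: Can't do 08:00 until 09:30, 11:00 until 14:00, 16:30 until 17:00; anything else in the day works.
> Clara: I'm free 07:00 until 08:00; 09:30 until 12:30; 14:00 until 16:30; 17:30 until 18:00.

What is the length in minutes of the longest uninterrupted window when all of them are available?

150

Finn free: 07:00-08:00, 09:30-11:00, 14:00-16:30, 17:00-18:00 (invert busy blocks within the working day).
Clara free: 07:00-08:00, 09:30-12:30, 14:00-16:30, 17:30-18:00.
Finn ∩ Clara: 07:00-08:00, 09:30-11:00, 14:00-16:30, 17:30-18:00.
The longest is 14:00-16:30 at 150 minutes.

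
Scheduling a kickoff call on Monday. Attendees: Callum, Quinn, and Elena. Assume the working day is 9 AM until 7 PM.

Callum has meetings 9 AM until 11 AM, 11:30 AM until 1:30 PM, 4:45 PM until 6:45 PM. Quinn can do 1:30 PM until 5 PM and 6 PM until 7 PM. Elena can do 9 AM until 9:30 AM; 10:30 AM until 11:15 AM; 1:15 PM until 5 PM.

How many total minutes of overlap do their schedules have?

195

Callum free: 11:00-11:30, 13:30-16:45, 18:45-19:00 (invert busy blocks within the working day).
Quinn free: 13:30-17:00, 18:00-19:00.
Elena free: 09:00-09:30, 10:30-11:15, 13:15-17:00.
Callum ∩ Quinn: 13:30-16:45, 18:45-19:00.
Callum ∩ Quinn ∩ Elena: 13:30-16:45.
Those are the intersection windows.
That's a single block of 195 minutes.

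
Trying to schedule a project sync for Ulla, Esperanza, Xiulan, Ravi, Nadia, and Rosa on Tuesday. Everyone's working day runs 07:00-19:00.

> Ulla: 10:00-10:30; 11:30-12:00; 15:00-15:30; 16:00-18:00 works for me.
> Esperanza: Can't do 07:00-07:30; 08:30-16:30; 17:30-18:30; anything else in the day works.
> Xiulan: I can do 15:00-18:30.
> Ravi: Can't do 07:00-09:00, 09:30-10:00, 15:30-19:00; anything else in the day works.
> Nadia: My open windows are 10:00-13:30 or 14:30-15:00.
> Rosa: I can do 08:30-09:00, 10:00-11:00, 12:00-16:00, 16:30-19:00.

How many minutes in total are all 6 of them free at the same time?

Ulla free: 10:00-10:30, 11:30-12:00, 15:00-15:30, 16:00-18:00.
Esperanza free: 07:30-08:30, 16:30-17:30, 18:30-19:00 (invert busy blocks within the working day).
Xiulan free: 15:00-18:30.
Ravi free: 09:00-09:30, 10:00-15:30 (invert busy blocks within the working day).
Nadia free: 10:00-13:30, 14:30-15:00.
Rosa free: 08:30-09:00, 10:00-11:00, 12:00-16:00, 16:30-19:00.
Ulla ∩ Esperanza: 16:30-17:30.
Ulla ∩ Esperanza ∩ Xiulan: 16:30-17:30.
Ulla ∩ Esperanza ∩ Xiulan ∩ Ravi: ∅.
Ulla ∩ Esperanza ∩ Xiulan ∩ Ravi ∩ Nadia: ∅.
Ulla ∩ Esperanza ∩ Xiulan ∩ Ravi ∩ Nadia ∩ Rosa: ∅.
There is no time when everyone is free.
There is no common window, so the total is 0 minutes.

0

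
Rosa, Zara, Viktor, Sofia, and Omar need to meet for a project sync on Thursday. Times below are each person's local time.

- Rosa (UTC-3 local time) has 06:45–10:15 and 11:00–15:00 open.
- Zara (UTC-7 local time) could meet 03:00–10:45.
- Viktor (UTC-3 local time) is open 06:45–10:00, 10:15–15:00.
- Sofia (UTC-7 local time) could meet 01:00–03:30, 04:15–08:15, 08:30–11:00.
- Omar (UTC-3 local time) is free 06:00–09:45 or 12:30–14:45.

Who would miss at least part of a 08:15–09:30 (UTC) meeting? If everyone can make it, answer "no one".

Rosa in UTC: 09:45-13:15, 14:00-18:00 (add 3h to convert from UTC-3).
Zara in UTC: 10:00-17:45 (add 7h to convert from UTC-7).
Viktor in UTC: 09:45-13:00, 13:15-18:00 (add 3h to convert from UTC-3).
Sofia in UTC: 08:00-10:30, 11:15-15:15, 15:30-18:00 (add 7h to convert from UTC-7).
Omar in UTC: 09:00-12:45, 15:30-17:45 (add 3h to convert from UTC-3).
Rosa: not fully free for 08:15-09:30. Zara: not fully free for 08:15-09:30. Viktor: not fully free for 08:15-09:30. Sofia: free for 08:15-09:30. Omar: not fully free for 08:15-09:30.

Omar, Rosa, Viktor, Zara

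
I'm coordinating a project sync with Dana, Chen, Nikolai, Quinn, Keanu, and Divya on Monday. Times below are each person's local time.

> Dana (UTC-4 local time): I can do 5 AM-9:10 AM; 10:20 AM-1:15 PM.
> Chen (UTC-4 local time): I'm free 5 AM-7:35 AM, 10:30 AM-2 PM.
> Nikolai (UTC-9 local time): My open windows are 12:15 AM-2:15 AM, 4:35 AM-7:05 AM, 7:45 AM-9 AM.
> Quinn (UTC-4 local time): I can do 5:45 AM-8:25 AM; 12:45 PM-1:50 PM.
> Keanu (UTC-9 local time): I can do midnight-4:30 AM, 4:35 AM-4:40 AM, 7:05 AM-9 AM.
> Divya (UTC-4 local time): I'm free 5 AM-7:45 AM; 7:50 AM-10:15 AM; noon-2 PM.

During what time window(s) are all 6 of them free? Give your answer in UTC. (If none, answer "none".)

09:45-11:15, 16:45-17:15

Dana in UTC: 09:00-13:10, 14:20-17:15 (add 4h to convert from UTC-4).
Chen in UTC: 09:00-11:35, 14:30-18:00 (add 4h to convert from UTC-4).
Nikolai in UTC: 09:15-11:15, 13:35-16:05, 16:45-18:00 (add 9h to convert from UTC-9).
Quinn in UTC: 09:45-12:25, 16:45-17:50 (add 4h to convert from UTC-4).
Keanu in UTC: 09:00-13:30, 13:35-13:40, 16:05-18:00 (add 9h to convert from UTC-9).
Divya in UTC: 09:00-11:45, 11:50-14:15, 16:00-18:00 (add 4h to convert from UTC-4).
Dana ∩ Chen: 09:00-11:35, 14:30-17:15.
Dana ∩ Chen ∩ Nikolai: 09:15-11:15, 14:30-16:05, 16:45-17:15.
Dana ∩ Chen ∩ Nikolai ∩ Quinn: 09:45-11:15, 16:45-17:15.
Dana ∩ Chen ∩ Nikolai ∩ Quinn ∩ Keanu: 09:45-11:15, 16:45-17:15.
Dana ∩ Chen ∩ Nikolai ∩ Quinn ∩ Keanu ∩ Divya: 09:45-11:15, 16:45-17:15.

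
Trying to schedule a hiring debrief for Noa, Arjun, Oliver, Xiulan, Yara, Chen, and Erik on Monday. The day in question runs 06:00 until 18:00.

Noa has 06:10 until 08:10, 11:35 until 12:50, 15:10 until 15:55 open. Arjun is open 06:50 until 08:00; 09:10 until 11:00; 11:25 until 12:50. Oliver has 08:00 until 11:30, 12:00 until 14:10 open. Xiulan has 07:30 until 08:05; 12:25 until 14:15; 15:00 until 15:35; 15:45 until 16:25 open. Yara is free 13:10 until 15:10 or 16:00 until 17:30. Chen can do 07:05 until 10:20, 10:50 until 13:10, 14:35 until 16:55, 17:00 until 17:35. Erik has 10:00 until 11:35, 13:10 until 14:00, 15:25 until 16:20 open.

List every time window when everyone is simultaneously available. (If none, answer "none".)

none

Noa ∩ Arjun: 06:50-08:00, 11:35-12:50.
Noa ∩ Arjun ∩ Oliver: 12:00-12:50.
Noa ∩ Arjun ∩ Oliver ∩ Xiulan: 12:25-12:50.
Noa ∩ Arjun ∩ Oliver ∩ Xiulan ∩ Yara: ∅.
Noa ∩ Arjun ∩ Oliver ∩ Xiulan ∩ Yara ∩ Chen: ∅.
Noa ∩ Arjun ∩ Oliver ∩ Xiulan ∩ Yara ∩ Chen ∩ Erik: ∅.
There is no time when everyone is free.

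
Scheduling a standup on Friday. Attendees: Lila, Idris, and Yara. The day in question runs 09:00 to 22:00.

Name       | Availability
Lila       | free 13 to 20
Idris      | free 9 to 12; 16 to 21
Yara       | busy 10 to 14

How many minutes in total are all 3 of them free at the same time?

Lila free: 13:00-20:00.
Idris free: 09:00-12:00, 16:00-21:00.
Yara free: 09:00-10:00, 14:00-22:00 (invert busy blocks within the working day).
Lila ∩ Idris: 16:00-20:00.
Lila ∩ Idris ∩ Yara: 16:00-20:00.
That's a single block of 240 minutes.

240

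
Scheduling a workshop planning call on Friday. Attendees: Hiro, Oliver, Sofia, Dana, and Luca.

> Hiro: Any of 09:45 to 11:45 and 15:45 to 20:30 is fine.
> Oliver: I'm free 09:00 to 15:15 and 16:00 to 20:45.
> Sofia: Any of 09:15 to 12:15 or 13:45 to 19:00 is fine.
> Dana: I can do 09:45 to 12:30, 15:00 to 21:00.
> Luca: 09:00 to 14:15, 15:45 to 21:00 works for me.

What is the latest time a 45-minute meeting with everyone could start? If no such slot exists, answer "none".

Hiro ∩ Oliver: 09:45-11:45, 16:00-20:30.
Hiro ∩ Oliver ∩ Sofia: 09:45-11:45, 16:00-19:00.
Hiro ∩ Oliver ∩ Sofia ∩ Dana: 09:45-11:45, 16:00-19:00.
Hiro ∩ Oliver ∩ Sofia ∩ Dana ∩ Luca: 09:45-11:45, 16:00-19:00.
Those are the intersection windows.
The last common window of at least 45 minutes is 16:00-19:00; a 45-minute meeting can start as late as 18:15 and still end by 19:00.

18:15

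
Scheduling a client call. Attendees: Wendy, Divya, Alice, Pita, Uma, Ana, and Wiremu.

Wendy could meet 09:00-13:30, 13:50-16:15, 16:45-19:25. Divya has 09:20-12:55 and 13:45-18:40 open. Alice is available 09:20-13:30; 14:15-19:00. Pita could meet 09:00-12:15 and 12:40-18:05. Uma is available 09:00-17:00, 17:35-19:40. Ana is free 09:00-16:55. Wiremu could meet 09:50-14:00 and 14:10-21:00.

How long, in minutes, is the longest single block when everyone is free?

Wendy ∩ Divya: 09:20-12:55, 13:50-16:15, 16:45-18:40.
Wendy ∩ Divya ∩ Alice: 09:20-12:55, 14:15-16:15, 16:45-18:40.
Wendy ∩ Divya ∩ Alice ∩ Pita: 09:20-12:15, 12:40-12:55, 14:15-16:15, 16:45-18:05.
Wendy ∩ Divya ∩ Alice ∩ Pita ∩ Uma: 09:20-12:15, 12:40-12:55, 14:15-16:15, 16:45-17:00, 17:35-18:05.
Wendy ∩ Divya ∩ Alice ∩ Pita ∩ Uma ∩ Ana: 09:20-12:15, 12:40-12:55, 14:15-16:15, 16:45-16:55.
Wendy ∩ Divya ∩ Alice ∩ Pita ∩ Uma ∩ Ana ∩ Wiremu: 09:50-12:15, 12:40-12:55, 14:15-16:15, 16:45-16:55.
The longest is 09:50-12:15 at 145 minutes.

145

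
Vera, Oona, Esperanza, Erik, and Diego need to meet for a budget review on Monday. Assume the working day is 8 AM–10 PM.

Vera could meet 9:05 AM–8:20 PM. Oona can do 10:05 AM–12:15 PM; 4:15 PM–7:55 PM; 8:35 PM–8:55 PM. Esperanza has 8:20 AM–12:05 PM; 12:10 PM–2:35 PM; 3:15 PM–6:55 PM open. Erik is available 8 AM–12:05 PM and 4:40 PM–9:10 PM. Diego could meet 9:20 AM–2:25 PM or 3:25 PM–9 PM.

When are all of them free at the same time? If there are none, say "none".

10:05-12:05, 16:40-18:55

Vera ∩ Oona: 10:05-12:15, 16:15-19:55.
Vera ∩ Oona ∩ Esperanza: 10:05-12:05, 12:10-12:15, 16:15-18:55.
Vera ∩ Oona ∩ Esperanza ∩ Erik: 10:05-12:05, 16:40-18:55.
Vera ∩ Oona ∩ Esperanza ∩ Erik ∩ Diego: 10:05-12:05, 16:40-18:55.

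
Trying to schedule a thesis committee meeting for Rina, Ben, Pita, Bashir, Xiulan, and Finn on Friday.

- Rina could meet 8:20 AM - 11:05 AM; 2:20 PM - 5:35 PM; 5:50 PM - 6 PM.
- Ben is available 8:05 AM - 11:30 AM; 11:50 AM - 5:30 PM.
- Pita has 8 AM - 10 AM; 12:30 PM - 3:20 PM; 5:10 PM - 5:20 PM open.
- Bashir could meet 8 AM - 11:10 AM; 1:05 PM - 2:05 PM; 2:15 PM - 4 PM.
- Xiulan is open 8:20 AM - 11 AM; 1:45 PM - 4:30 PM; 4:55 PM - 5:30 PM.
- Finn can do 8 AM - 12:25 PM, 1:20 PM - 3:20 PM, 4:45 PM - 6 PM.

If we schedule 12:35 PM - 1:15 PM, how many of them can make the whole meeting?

2

Ben and Pita can make the full 12:35-13:15 slot — that's 2.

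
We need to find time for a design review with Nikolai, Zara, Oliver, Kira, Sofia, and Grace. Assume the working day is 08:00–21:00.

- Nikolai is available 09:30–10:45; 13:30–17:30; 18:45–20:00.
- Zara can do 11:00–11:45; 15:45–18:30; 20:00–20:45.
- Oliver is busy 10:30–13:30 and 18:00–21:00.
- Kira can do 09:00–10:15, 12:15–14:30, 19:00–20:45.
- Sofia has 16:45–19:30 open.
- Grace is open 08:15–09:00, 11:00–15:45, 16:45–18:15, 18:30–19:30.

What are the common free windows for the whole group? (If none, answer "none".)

Nikolai free: 09:30-10:45, 13:30-17:30, 18:45-20:00.
Zara free: 11:00-11:45, 15:45-18:30, 20:00-20:45.
Oliver free: 08:00-10:30, 13:30-18:00 (invert busy blocks within the working day).
Kira free: 09:00-10:15, 12:15-14:30, 19:00-20:45.
Sofia free: 16:45-19:30.
Grace free: 08:15-09:00, 11:00-15:45, 16:45-18:15, 18:30-19:30.
Nikolai ∩ Zara: 15:45-17:30.
Nikolai ∩ Zara ∩ Oliver: 15:45-17:30.
Nikolai ∩ Zara ∩ Oliver ∩ Kira: ∅.
Nikolai ∩ Zara ∩ Oliver ∩ Kira ∩ Sofia: ∅.
Nikolai ∩ Zara ∩ Oliver ∩ Kira ∩ Sofia ∩ Grace: ∅.
There is no time when everyone is free.

none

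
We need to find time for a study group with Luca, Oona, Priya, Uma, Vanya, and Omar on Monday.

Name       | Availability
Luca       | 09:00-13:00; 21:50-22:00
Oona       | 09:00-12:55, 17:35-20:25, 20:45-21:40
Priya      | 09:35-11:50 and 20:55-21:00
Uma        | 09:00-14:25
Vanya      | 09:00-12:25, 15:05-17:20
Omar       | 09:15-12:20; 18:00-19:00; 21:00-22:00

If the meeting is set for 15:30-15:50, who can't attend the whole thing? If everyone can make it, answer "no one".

Luca: not fully free for 15:30-15:50. Oona: not fully free for 15:30-15:50. Priya: not fully free for 15:30-15:50. Uma: not fully free for 15:30-15:50. Vanya: free for 15:30-15:50. Omar: not fully free for 15:30-15:50.

Luca, Omar, Oona, Priya, Uma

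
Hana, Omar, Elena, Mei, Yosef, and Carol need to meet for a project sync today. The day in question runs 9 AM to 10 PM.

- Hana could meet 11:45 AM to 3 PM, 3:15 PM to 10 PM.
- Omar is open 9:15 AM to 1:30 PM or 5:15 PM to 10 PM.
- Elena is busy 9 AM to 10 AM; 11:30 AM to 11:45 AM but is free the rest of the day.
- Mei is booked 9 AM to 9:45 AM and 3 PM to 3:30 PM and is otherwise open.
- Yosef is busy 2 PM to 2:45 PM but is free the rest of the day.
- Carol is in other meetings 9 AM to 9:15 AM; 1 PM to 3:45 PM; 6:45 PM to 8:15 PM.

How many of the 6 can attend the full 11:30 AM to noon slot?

4

Hana free: 11:45-15:00, 15:15-22:00.
Omar free: 09:15-13:30, 17:15-22:00.
Elena free: 10:00-11:30, 11:45-22:00 (invert busy blocks within the working day).
Mei free: 09:45-15:00, 15:30-22:00 (invert busy blocks within the working day).
Yosef free: 09:00-14:00, 14:45-22:00 (invert busy blocks within the working day).
Carol free: 09:15-13:00, 15:45-18:45, 20:15-22:00 (invert busy blocks within the working day).
Omar, Mei, Yosef, and Carol can make the full 11:30-12:00 slot — that's 4.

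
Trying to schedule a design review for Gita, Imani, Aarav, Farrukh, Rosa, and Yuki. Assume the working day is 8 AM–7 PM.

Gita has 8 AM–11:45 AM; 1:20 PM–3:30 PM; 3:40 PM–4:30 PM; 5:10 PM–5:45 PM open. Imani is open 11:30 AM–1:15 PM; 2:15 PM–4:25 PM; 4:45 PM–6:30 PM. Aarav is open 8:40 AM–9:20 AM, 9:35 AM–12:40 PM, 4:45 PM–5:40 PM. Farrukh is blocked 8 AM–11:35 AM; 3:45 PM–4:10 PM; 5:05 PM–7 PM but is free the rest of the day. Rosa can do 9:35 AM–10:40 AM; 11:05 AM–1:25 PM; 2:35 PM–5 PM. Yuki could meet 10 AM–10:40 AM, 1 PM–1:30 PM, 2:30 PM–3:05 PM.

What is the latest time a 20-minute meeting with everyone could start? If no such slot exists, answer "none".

Gita free: 08:00-11:45, 13:20-15:30, 15:40-16:30, 17:10-17:45.
Imani free: 11:30-13:15, 14:15-16:25, 16:45-18:30.
Aarav free: 08:40-09:20, 09:35-12:40, 16:45-17:40.
Farrukh free: 11:35-15:45, 16:10-17:05 (invert busy blocks within the working day).
Rosa free: 09:35-10:40, 11:05-13:25, 14:35-17:00.
Yuki free: 10:00-10:40, 13:00-13:30, 14:30-15:05.
Gita ∩ Imani: 11:30-11:45, 14:15-15:30, 15:40-16:25, 17:10-17:45.
Gita ∩ Imani ∩ Aarav: 11:30-11:45, 17:10-17:40.
Gita ∩ Imani ∩ Aarav ∩ Farrukh: 11:35-11:45.
Gita ∩ Imani ∩ Aarav ∩ Farrukh ∩ Rosa: 11:35-11:45.
Gita ∩ Imani ∩ Aarav ∩ Farrukh ∩ Rosa ∩ Yuki: ∅.
There is no time when everyone is free.
No common window is at least 20 minutes long.

none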